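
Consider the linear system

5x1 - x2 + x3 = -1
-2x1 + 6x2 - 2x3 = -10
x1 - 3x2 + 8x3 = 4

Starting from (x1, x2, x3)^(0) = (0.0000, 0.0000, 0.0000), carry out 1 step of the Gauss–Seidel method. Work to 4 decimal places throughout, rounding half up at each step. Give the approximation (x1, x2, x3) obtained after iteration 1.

(-0.2000, -1.7333, -0.1250)

Iteration 1:
  x1 = (-1 - (-1)·0.0000 - (1)·0.0000) / (5) = -0.2000
  x2 = (-10 - (-2)·-0.2000 - (-2)·0.0000) / (6) = -1.7333
  x3 = (4 - (1)·-0.2000 - (-3)·-1.7333) / (8) = -0.1250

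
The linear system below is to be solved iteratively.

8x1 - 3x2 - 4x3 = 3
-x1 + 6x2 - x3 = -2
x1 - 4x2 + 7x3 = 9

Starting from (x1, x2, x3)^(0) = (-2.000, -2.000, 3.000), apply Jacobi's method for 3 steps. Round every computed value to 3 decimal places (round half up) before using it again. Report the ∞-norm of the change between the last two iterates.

Iteration 1:
  x1 = (3 - (-3)·-2.000 - (-4)·3.000) / (8) = 1.125
  x2 = (-2 - (-1)·-2.000 - (-1)·3.000) / (6) = -0.167
  x3 = (9 - (1)·-2.000 - (-4)·-2.000) / (7) = 0.429
Iteration 2:
  x1 = (3 - (-3)·-0.167 - (-4)·0.429) / (8) = 0.527
  x2 = (-2 - (-1)·1.125 - (-1)·0.429) / (6) = -0.074
  x3 = (9 - (1)·1.125 - (-4)·-0.167) / (7) = 1.030
Iteration 3:
  x1 = (3 - (-3)·-0.074 - (-4)·1.030) / (8) = 0.862
  x2 = (-2 - (-1)·0.527 - (-1)·1.030) / (6) = -0.074
  x3 = (9 - (1)·0.527 - (-4)·-0.074) / (7) = 1.168
Change: (0.335, 0.000, 0.138) → max |·| = 0.335

0.335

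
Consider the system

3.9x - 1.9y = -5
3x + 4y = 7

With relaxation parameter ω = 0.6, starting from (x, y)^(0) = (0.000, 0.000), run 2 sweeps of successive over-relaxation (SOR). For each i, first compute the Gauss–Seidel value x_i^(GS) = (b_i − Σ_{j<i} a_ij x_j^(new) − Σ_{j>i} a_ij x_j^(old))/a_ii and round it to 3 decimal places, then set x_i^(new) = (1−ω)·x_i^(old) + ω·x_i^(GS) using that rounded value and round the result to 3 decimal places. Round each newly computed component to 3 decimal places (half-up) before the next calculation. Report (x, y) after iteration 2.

(-0.669, 1.910)

Iteration 1:
  x: GS value = (-5 - (-1.9)·0.000) / (3.9) = -1.282;  x ← (1−ω)·0.000 + ω·-1.282 = -0.769
  y: GS value = (7 - (3)·-0.769) / (4) = 2.327;  y ← (1−ω)·0.000 + ω·2.327 = 1.396
Iteration 2:
  x: GS value = (-5 - (-1.9)·1.396) / (3.9) = -0.602;  x ← (1−ω)·-0.769 + ω·-0.602 = -0.669
  y: GS value = (7 - (3)·-0.669) / (4) = 2.252;  y ← (1−ω)·1.396 + ω·2.252 = 1.910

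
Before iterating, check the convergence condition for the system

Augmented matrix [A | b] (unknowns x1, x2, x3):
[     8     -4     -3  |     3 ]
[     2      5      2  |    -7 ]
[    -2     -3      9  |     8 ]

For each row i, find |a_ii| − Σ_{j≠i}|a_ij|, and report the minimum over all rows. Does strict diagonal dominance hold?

row 1: |8| − (4+3) = 1
row 2: |5| − (2+2) = 1
row 3: |9| − (2+3) = 4
minimum over rows = 1 → strictly diagonally dominant (convergence guaranteed)

1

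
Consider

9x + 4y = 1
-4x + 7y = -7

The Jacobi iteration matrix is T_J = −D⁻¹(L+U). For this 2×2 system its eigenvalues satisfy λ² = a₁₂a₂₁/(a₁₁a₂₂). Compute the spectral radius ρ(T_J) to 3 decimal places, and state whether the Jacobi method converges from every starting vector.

0.504

a₁₂a₂₁/(a₁₁a₂₂) = (4)·(-4) / ((9)·(7)) = -0.253968
ρ = √|-0.253968| = √0.253968 = 0.504
ρ < 1, so Jacobi converges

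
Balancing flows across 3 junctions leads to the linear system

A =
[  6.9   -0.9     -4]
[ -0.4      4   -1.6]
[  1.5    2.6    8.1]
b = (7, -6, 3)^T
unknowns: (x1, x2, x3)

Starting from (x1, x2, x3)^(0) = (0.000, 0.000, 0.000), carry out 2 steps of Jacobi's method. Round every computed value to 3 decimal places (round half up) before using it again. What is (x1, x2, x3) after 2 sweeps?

Iteration 1:
  x1 = (7 - (-0.9)·0.000 - (-4)·0.000) / (6.9) = 1.014
  x2 = (-6 - (-0.4)·0.000 - (-1.6)·0.000) / (4) = -1.500
  x3 = (3 - (1.5)·0.000 - (2.6)·0.000) / (8.1) = 0.370
Iteration 2:
  x1 = (7 - (-0.9)·-1.500 - (-4)·0.370) / (6.9) = 1.033
  x2 = (-6 - (-0.4)·1.014 - (-1.6)·0.370) / (4) = -1.251
  x3 = (3 - (1.5)·1.014 - (2.6)·-1.500) / (8.1) = 0.664

(1.033, -1.251, 0.664)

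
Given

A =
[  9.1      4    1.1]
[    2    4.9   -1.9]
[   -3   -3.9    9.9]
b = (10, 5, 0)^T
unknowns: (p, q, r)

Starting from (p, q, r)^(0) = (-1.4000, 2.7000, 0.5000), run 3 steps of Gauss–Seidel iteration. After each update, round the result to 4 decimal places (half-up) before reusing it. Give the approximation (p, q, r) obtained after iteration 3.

(0.5938, 0.9877, 0.5690)

Iteration 1:
  p = (10 - (4)·2.7000 - (1.1)·0.5000) / (9.1) = -0.1484
  q = (5 - (2)·-0.1484 - (-1.9)·0.5000) / (4.9) = 1.2749
  r = (0 - (-3)·-0.1484 - (-3.9)·1.2749) / (9.9) = 0.4573
Iteration 2:
  p = (10 - (4)·1.2749 - (1.1)·0.4573) / (9.1) = 0.4832
  q = (5 - (2)·0.4832 - (-1.9)·0.4573) / (4.9) = 1.0005
  r = (0 - (-3)·0.4832 - (-3.9)·1.0005) / (9.9) = 0.5406
Iteration 3:
  p = (10 - (4)·1.0005 - (1.1)·0.5406) / (9.1) = 0.5938
  q = (5 - (2)·0.5938 - (-1.9)·0.5406) / (4.9) = 0.9877
  r = (0 - (-3)·0.5938 - (-3.9)·0.9877) / (9.9) = 0.5690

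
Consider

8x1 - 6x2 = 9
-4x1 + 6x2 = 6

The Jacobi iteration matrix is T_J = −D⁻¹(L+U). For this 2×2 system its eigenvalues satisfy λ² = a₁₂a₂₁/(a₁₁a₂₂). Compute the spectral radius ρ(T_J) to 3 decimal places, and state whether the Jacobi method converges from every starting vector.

a₁₂a₂₁/(a₁₁a₂₂) = (-6)·(-4) / ((8)·(6)) = 0.500000
ρ = √|0.500000| = √0.500000 = 0.707
ρ < 1, so Jacobi converges

0.707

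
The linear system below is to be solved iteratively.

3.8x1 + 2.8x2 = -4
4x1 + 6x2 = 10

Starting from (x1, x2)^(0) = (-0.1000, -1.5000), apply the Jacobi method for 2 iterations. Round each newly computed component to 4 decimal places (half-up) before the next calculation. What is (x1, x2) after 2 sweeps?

Iteration 1:
  x1 = (-4 - (2.8)·-1.5000) / (3.8) = 0.0526
  x2 = (10 - (4)·-0.1000) / (6) = 1.7333
Iteration 2:
  x1 = (-4 - (2.8)·1.7333) / (3.8) = -2.3298
  x2 = (10 - (4)·0.0526) / (6) = 1.6316

(-2.3298, 1.6316)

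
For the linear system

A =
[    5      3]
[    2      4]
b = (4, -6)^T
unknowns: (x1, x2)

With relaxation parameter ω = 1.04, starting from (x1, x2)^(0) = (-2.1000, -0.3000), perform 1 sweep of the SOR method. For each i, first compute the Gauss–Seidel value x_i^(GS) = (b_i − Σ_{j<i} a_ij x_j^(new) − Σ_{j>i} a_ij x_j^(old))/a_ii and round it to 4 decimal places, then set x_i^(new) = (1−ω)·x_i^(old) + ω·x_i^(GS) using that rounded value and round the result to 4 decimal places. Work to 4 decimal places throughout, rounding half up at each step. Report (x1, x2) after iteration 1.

Iteration 1:
  x1: GS value = (4 - (3)·-0.3000) / (5) = 0.9800;  x1 ← (1−ω)·-2.1000 + ω·0.9800 = 1.1032
  x2: GS value = (-6 - (2)·1.1032) / (4) = -2.0516;  x2 ← (1−ω)·-0.3000 + ω·-2.0516 = -2.1217

(1.1032, -2.1217)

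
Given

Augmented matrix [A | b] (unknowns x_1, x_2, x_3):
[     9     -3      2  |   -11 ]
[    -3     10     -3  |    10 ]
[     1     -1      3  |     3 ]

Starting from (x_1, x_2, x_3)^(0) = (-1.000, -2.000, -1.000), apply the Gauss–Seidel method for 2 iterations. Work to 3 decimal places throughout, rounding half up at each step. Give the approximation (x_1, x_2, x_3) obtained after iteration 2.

Iteration 1:
  x_1 = (-11 - (-3)·-2.000 - (2)·-1.000) / (9) = -1.667
  x_2 = (10 - (-3)·-1.667 - (-3)·-1.000) / (10) = 0.200
  x_3 = (3 - (1)·-1.667 - (-1)·0.200) / (3) = 1.622
Iteration 2:
  x_1 = (-11 - (-3)·0.200 - (2)·1.622) / (9) = -1.516
  x_2 = (10 - (-3)·-1.516 - (-3)·1.622) / (10) = 1.032
  x_3 = (3 - (1)·-1.516 - (-1)·1.032) / (3) = 1.849

(-1.516, 1.032, 1.849)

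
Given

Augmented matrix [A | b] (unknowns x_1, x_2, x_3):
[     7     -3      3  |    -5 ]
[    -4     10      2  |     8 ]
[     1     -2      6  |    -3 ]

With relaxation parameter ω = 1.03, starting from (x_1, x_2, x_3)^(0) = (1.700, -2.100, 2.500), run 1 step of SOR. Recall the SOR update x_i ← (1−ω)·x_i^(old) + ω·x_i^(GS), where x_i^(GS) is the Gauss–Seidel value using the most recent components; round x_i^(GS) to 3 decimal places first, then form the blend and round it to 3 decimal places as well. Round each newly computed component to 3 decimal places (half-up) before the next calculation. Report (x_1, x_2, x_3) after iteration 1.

Iteration 1:
  x_1: GS value = (-5 - (-3)·-2.100 - (3)·2.500) / (7) = -2.686;  x_1 ← (1−ω)·1.700 + ω·-2.686 = -2.818
  x_2: GS value = (8 - (-4)·-2.818 - (2)·2.500) / (10) = -0.827;  x_2 ← (1−ω)·-2.100 + ω·-0.827 = -0.789
  x_3: GS value = (-3 - (1)·-2.818 - (-2)·-0.789) / (6) = -0.293;  x_3 ← (1−ω)·2.500 + ω·-0.293 = -0.377

(-2.818, -0.789, -0.377)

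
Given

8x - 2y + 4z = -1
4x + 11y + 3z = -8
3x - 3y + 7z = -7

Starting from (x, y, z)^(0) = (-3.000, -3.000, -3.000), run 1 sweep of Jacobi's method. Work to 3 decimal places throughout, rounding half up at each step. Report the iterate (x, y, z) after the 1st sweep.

Iteration 1:
  x = (-1 - (-2)·-3.000 - (4)·-3.000) / (8) = 0.625
  y = (-8 - (4)·-3.000 - (3)·-3.000) / (11) = 1.182
  z = (-7 - (3)·-3.000 - (-3)·-3.000) / (7) = -1.000

(0.625, 1.182, -1.000)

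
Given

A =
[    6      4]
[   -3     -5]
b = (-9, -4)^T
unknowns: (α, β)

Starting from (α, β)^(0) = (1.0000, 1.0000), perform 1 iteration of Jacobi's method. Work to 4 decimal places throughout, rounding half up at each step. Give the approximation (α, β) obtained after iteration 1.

(-2.1667, 0.2000)

Iteration 1:
  α = (-9 - (4)·1.0000) / (6) = -2.1667
  β = (-4 - (-3)·1.0000) / (-5) = 0.2000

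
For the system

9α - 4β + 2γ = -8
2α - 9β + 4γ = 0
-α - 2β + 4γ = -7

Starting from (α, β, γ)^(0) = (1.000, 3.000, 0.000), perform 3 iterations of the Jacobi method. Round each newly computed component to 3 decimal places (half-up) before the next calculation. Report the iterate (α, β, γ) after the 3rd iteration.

Iteration 1:
  α = (-8 - (-4)·3.000 - (2)·0.000) / (9) = 0.444
  β = (0 - (2)·1.000 - (4)·0.000) / (-9) = 0.222
  γ = (-7 - (-1)·1.000 - (-2)·3.000) / (4) = 0.000
Iteration 2:
  α = (-8 - (-4)·0.222 - (2)·0.000) / (9) = -0.790
  β = (0 - (2)·0.444 - (4)·0.000) / (-9) = 0.099
  γ = (-7 - (-1)·0.444 - (-2)·0.222) / (4) = -1.528
Iteration 3:
  α = (-8 - (-4)·0.099 - (2)·-1.528) / (9) = -0.505
  β = (0 - (2)·-0.790 - (4)·-1.528) / (-9) = -0.855
  γ = (-7 - (-1)·-0.790 - (-2)·0.099) / (4) = -1.898

(-0.505, -0.855, -1.898)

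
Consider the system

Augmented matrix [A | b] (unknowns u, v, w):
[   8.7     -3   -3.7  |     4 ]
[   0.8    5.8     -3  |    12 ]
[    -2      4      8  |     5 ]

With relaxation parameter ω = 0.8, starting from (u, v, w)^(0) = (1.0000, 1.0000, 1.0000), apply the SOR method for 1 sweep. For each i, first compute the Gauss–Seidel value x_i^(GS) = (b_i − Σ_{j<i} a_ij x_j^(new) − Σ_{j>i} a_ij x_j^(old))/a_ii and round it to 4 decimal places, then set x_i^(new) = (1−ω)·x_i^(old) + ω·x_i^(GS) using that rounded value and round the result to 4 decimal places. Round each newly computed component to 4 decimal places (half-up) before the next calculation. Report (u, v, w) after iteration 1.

(1.1839, 2.1383, 0.0814)

Iteration 1:
  u: GS value = (4 - (-3)·1.0000 - (-3.7)·1.0000) / (8.7) = 1.2299;  u ← (1−ω)·1.0000 + ω·1.2299 = 1.1839
  v: GS value = (12 - (0.8)·1.1839 - (-3)·1.0000) / (5.8) = 2.4229;  v ← (1−ω)·1.0000 + ω·2.4229 = 2.1383
  w: GS value = (5 - (-2)·1.1839 - (4)·2.1383) / (8) = -0.1482;  w ← (1−ω)·1.0000 + ω·-0.1482 = 0.0814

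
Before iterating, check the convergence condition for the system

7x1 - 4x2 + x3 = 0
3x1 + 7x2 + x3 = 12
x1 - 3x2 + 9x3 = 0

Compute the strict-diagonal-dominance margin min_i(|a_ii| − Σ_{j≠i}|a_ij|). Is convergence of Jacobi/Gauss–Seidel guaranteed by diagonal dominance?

2

row 1: |7| − (4+1) = 2
row 2: |7| − (3+1) = 3
row 3: |9| − (1+3) = 5
minimum over rows = 2 → strictly diagonally dominant (convergence guaranteed)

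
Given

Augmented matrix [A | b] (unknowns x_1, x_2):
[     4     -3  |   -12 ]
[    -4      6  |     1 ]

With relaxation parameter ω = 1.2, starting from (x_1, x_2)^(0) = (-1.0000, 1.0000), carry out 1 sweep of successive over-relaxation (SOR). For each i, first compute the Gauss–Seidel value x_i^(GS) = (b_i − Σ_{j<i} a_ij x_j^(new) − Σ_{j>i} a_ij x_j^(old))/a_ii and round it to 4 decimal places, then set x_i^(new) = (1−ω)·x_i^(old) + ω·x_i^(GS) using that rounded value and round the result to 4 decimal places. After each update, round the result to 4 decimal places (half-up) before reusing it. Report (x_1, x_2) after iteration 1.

Iteration 1:
  x_1: GS value = (-12 - (-3)·1.0000) / (4) = -2.2500;  x_1 ← (1−ω)·-1.0000 + ω·-2.2500 = -2.5000
  x_2: GS value = (1 - (-4)·-2.5000) / (6) = -1.5000;  x_2 ← (1−ω)·1.0000 + ω·-1.5000 = -2.0000

(-2.5000, -2.0000)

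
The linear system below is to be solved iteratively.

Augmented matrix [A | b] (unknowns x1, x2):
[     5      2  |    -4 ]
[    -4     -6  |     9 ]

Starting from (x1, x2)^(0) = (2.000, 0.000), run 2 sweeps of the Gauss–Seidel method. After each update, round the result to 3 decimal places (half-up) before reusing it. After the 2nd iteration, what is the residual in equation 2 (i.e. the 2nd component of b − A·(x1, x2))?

Iteration 1:
  x1 = (-4 - (2)·0.000) / (5) = -0.800
  x2 = (9 - (-4)·-0.800) / (-6) = -0.967
Iteration 2:
  x1 = (-4 - (2)·-0.967) / (5) = -0.413
  x2 = (9 - (-4)·-0.413) / (-6) = -1.225
Residual b − A·x = (0.515, -0.002)

-0.002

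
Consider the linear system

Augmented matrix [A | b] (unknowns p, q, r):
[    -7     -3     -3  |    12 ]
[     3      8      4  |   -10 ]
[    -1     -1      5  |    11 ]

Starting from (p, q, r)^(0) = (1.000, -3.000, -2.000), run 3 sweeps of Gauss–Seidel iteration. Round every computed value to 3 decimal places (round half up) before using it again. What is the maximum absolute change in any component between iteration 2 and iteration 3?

Iteration 1:
  p = (12 - (-3)·-3.000 - (-3)·-2.000) / (-7) = 0.429
  q = (-10 - (3)·0.429 - (4)·-2.000) / (8) = -0.411
  r = (11 - (-1)·0.429 - (-1)·-0.411) / (5) = 2.204
Iteration 2:
  p = (12 - (-3)·-0.411 - (-3)·2.204) / (-7) = -2.483
  q = (-10 - (3)·-2.483 - (4)·2.204) / (8) = -1.421
  r = (11 - (-1)·-2.483 - (-1)·-1.421) / (5) = 1.419
Iteration 3:
  p = (12 - (-3)·-1.421 - (-3)·1.419) / (-7) = -1.713
  q = (-10 - (3)·-1.713 - (4)·1.419) / (8) = -1.317
  r = (11 - (-1)·-1.713 - (-1)·-1.317) / (5) = 1.594
Change: (0.770, 0.104, 0.175) → max |·| = 0.770

0.770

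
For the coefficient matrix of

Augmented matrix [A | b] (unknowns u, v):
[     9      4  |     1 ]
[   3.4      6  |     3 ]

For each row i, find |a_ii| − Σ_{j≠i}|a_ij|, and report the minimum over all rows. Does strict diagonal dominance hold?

2.6

row 1: |9| − (4) = 5
row 2: |6| − (3.4) = 2.6
minimum over rows = 2.6 → strictly diagonally dominant (convergence guaranteed)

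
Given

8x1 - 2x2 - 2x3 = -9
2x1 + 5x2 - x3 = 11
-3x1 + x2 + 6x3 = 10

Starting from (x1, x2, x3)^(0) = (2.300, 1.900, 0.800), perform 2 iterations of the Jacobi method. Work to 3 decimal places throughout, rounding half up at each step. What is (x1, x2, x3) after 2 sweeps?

Iteration 1:
  x1 = (-9 - (-2)·1.900 - (-2)·0.800) / (8) = -0.450
  x2 = (11 - (2)·2.300 - (-1)·0.800) / (5) = 1.440
  x3 = (10 - (-3)·2.300 - (1)·1.900) / (6) = 2.500
Iteration 2:
  x1 = (-9 - (-2)·1.440 - (-2)·2.500) / (8) = -0.140
  x2 = (11 - (2)·-0.450 - (-1)·2.500) / (5) = 2.880
  x3 = (10 - (-3)·-0.450 - (1)·1.440) / (6) = 1.202

(-0.140, 2.880, 1.202)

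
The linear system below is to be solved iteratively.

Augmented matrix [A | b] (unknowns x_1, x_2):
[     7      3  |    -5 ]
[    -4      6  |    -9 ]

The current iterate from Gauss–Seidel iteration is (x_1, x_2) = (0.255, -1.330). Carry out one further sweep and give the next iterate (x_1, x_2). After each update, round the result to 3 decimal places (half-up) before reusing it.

One sweep:
  x_1 = (-5 - (3)·-1.330) / (7) = -0.144
  x_2 = (-9 - (-4)·-0.144) / (6) = -1.596

(-0.144, -1.596)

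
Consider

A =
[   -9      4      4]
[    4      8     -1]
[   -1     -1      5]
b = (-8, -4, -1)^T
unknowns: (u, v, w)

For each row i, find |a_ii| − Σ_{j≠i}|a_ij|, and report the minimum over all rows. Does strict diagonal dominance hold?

1

row 1: |-9| − (4+4) = 1
row 2: |8| − (4+1) = 3
row 3: |5| − (1+1) = 3
minimum over rows = 1 → strictly diagonally dominant (convergence guaranteed)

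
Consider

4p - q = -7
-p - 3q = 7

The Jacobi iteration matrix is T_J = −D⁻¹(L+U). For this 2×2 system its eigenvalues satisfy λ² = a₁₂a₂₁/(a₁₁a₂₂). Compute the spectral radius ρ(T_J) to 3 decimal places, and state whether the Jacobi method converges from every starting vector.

0.289

a₁₂a₂₁/(a₁₁a₂₂) = (-1)·(-1) / ((4)·(-3)) = -0.083333
ρ = √|-0.083333| = √0.083333 = 0.289
ρ < 1, so Jacobi converges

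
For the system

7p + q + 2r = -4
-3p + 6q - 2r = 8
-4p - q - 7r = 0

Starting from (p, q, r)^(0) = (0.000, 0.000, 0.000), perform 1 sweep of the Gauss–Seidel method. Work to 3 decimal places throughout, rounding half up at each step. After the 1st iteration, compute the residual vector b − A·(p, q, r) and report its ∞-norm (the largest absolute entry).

Iteration 1:
  p = (-4 - (1)·0.000 - (2)·0.000) / (7) = -0.571
  q = (8 - (-3)·-0.571 - (-2)·0.000) / (6) = 1.048
  r = (0 - (-4)·-0.571 - (-1)·1.048) / (-7) = 0.177
Residual b − A·x = (-1.405, 0.353, 0.003); ∞-norm = 1.405

1.405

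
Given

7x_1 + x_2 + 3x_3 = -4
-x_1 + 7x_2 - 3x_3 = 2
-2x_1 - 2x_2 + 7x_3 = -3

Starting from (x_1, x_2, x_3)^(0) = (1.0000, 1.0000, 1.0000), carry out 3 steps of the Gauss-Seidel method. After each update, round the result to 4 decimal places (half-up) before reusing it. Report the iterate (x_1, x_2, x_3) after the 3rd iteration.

Iteration 1:
  x_1 = (-4 - (1)·1.0000 - (3)·1.0000) / (7) = -1.1429
  x_2 = (2 - (-1)·-1.1429 - (-3)·1.0000) / (7) = 0.5510
  x_3 = (-3 - (-2)·-1.1429 - (-2)·0.5510) / (7) = -0.5977
Iteration 2:
  x_1 = (-4 - (1)·0.5510 - (3)·-0.5977) / (7) = -0.3940
  x_2 = (2 - (-1)·-0.3940 - (-3)·-0.5977) / (7) = -0.0267
  x_3 = (-3 - (-2)·-0.3940 - (-2)·-0.0267) / (7) = -0.5488
Iteration 3:
  x_1 = (-4 - (1)·-0.0267 - (3)·-0.5488) / (7) = -0.3324
  x_2 = (2 - (-1)·-0.3324 - (-3)·-0.5488) / (7) = 0.0030
  x_3 = (-3 - (-2)·-0.3324 - (-2)·0.0030) / (7) = -0.5227

(-0.3324, 0.0030, -0.5227)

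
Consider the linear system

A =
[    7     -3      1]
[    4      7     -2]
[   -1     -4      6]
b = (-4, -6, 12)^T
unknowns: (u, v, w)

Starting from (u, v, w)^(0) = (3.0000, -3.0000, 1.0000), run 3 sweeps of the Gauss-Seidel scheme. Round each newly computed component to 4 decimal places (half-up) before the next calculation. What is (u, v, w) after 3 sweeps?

Iteration 1:
  u = (-4 - (-3)·-3.0000 - (1)·1.0000) / (7) = -2.0000
  v = (-6 - (4)·-2.0000 - (-2)·1.0000) / (7) = 0.5714
  w = (12 - (-1)·-2.0000 - (-4)·0.5714) / (6) = 2.0476
Iteration 2:
  u = (-4 - (-3)·0.5714 - (1)·2.0476) / (7) = -0.6191
  v = (-6 - (4)·-0.6191 - (-2)·2.0476) / (7) = 0.0817
  w = (12 - (-1)·-0.6191 - (-4)·0.0817) / (6) = 1.9513
Iteration 3:
  u = (-4 - (-3)·0.0817 - (1)·1.9513) / (7) = -0.8152
  v = (-6 - (4)·-0.8152 - (-2)·1.9513) / (7) = 0.1662
  w = (12 - (-1)·-0.8152 - (-4)·0.1662) / (6) = 1.9749

(-0.8152, 0.1662, 1.9749)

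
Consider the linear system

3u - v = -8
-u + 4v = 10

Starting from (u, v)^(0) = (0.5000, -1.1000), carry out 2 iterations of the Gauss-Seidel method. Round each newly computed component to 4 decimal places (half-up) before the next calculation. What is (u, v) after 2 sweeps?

(-2.0861, 1.9785)

Iteration 1:
  u = (-8 - (-1)·-1.1000) / (3) = -3.0333
  v = (10 - (-1)·-3.0333) / (4) = 1.7417
Iteration 2:
  u = (-8 - (-1)·1.7417) / (3) = -2.0861
  v = (10 - (-1)·-2.0861) / (4) = 1.9785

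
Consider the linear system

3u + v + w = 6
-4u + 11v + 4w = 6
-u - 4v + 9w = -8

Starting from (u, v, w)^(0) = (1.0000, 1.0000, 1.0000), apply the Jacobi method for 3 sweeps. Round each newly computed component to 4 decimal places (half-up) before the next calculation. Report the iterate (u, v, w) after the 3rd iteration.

Iteration 1:
  u = (6 - (1)·1.0000 - (1)·1.0000) / (3) = 1.3333
  v = (6 - (-4)·1.0000 - (4)·1.0000) / (11) = 0.5455
  w = (-8 - (-1)·1.0000 - (-4)·1.0000) / (9) = -0.3333
Iteration 2:
  u = (6 - (1)·0.5455 - (1)·-0.3333) / (3) = 1.9293
  v = (6 - (-4)·1.3333 - (4)·-0.3333) / (11) = 1.1515
  w = (-8 - (-1)·1.3333 - (-4)·0.5455) / (9) = -0.4983
Iteration 3:
  u = (6 - (1)·1.1515 - (1)·-0.4983) / (3) = 1.7823
  v = (6 - (-4)·1.9293 - (4)·-0.4983) / (11) = 1.4282
  w = (-8 - (-1)·1.9293 - (-4)·1.1515) / (9) = -0.1627

(1.7823, 1.4282, -0.1627)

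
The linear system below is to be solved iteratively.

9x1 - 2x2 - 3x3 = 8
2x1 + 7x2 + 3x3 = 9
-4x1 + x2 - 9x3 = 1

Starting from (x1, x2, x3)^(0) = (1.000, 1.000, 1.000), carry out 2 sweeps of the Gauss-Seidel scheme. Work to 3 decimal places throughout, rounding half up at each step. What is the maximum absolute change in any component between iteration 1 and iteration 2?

Iteration 1:
  x1 = (8 - (-2)·1.000 - (-3)·1.000) / (9) = 1.444
  x2 = (9 - (2)·1.444 - (3)·1.000) / (7) = 0.445
  x3 = (1 - (-4)·1.444 - (1)·0.445) / (-9) = -0.703
Iteration 2:
  x1 = (8 - (-2)·0.445 - (-3)·-0.703) / (9) = 0.753
  x2 = (9 - (2)·0.753 - (3)·-0.703) / (7) = 1.372
  x3 = (1 - (-4)·0.753 - (1)·1.372) / (-9) = -0.293
Change: (-0.691, 0.927, 0.410) → max |·| = 0.927

0.927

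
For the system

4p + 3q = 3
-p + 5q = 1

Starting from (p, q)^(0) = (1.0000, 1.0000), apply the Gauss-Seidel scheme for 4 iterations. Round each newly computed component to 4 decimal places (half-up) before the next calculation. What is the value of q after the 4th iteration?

0.3047

Iteration 1:
  p = (3 - (3)·1.0000) / (4) = 0.0000
  q = (1 - (-1)·0.0000) / (5) = 0.2000
Iteration 2:
  p = (3 - (3)·0.2000) / (4) = 0.6000
  q = (1 - (-1)·0.6000) / (5) = 0.3200
Iteration 3:
  p = (3 - (3)·0.3200) / (4) = 0.5100
  q = (1 - (-1)·0.5100) / (5) = 0.3020
Iteration 4:
  p = (3 - (3)·0.3020) / (4) = 0.5235
  q = (1 - (-1)·0.5235) / (5) = 0.3047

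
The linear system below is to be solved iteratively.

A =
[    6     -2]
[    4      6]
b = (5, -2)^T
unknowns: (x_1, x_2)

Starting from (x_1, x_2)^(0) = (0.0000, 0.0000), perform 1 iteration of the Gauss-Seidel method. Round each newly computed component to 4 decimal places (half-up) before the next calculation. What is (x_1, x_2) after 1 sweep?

(0.8333, -0.8889)

Iteration 1:
  x_1 = (5 - (-2)·0.0000) / (6) = 0.8333
  x_2 = (-2 - (4)·0.8333) / (6) = -0.8889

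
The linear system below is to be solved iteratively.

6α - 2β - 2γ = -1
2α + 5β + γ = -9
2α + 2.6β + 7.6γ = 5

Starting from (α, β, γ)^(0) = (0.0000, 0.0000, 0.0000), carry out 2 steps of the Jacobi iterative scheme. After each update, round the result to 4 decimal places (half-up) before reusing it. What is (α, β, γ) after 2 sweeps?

(-0.5474, -1.8649, 1.3176)

Iteration 1:
  α = (-1 - (-2)·0.0000 - (-2)·0.0000) / (6) = -0.1667
  β = (-9 - (2)·0.0000 - (1)·0.0000) / (5) = -1.8000
  γ = (5 - (2)·0.0000 - (2.6)·0.0000) / (7.6) = 0.6579
Iteration 2:
  α = (-1 - (-2)·-1.8000 - (-2)·0.6579) / (6) = -0.5474
  β = (-9 - (2)·-0.1667 - (1)·0.6579) / (5) = -1.8649
  γ = (5 - (2)·-0.1667 - (2.6)·-1.8000) / (7.6) = 1.3176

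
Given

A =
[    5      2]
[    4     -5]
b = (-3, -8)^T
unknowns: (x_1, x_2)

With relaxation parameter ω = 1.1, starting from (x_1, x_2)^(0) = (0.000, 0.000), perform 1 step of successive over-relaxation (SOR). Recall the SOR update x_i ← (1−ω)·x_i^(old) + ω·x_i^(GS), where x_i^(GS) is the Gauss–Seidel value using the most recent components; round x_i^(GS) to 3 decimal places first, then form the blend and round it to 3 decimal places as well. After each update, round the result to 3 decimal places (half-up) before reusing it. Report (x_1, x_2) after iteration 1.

Iteration 1:
  x_1: GS value = (-3 - (2)·0.000) / (5) = -0.600;  x_1 ← (1−ω)·0.000 + ω·-0.600 = -0.660
  x_2: GS value = (-8 - (4)·-0.660) / (-5) = 1.072;  x_2 ← (1−ω)·0.000 + ω·1.072 = 1.179

(-0.660, 1.179)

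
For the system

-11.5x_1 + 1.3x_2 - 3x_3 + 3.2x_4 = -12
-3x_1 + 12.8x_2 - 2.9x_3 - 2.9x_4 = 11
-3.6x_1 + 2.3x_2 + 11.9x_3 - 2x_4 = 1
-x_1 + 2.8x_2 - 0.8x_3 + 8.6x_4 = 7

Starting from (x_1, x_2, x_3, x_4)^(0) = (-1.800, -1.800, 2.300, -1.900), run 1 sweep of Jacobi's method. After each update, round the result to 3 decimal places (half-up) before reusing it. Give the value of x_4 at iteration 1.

1.405

Iteration 1:
  x_1 = (-12 - (1.3)·-1.800 - (-3)·2.300 - (3.2)·-1.900) / (-11.5) = -0.289
  x_2 = (11 - (-3)·-1.800 - (-2.9)·2.300 - (-2.9)·-1.900) / (12.8) = 0.528
  x_3 = (1 - (-3.6)·-1.800 - (2.3)·-1.800 - (-2)·-1.900) / (11.9) = -0.432
  x_4 = (7 - (-1)·-1.800 - (2.8)·-1.800 - (-0.8)·2.300) / (8.6) = 1.405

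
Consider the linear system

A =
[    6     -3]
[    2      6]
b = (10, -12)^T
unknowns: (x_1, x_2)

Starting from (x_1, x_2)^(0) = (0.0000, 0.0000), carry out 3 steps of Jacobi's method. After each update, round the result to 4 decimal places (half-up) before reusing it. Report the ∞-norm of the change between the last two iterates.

Iteration 1:
  x_1 = (10 - (-3)·0.0000) / (6) = 1.6667
  x_2 = (-12 - (2)·0.0000) / (6) = -2.0000
Iteration 2:
  x_1 = (10 - (-3)·-2.0000) / (6) = 0.6667
  x_2 = (-12 - (2)·1.6667) / (6) = -2.5556
Iteration 3:
  x_1 = (10 - (-3)·-2.5556) / (6) = 0.3889
  x_2 = (-12 - (2)·0.6667) / (6) = -2.2222
Change: (-0.2778, 0.3334) → max |·| = 0.3334

0.3334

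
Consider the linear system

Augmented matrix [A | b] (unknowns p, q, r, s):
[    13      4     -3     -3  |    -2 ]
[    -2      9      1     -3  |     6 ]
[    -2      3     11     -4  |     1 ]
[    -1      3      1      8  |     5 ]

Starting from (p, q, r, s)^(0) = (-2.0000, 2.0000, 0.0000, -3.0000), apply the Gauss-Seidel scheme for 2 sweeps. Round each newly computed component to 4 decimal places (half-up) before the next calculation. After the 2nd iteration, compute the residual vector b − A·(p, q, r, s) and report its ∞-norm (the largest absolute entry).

5.1465

Iteration 1:
  p = (-2 - (4)·2.0000 - (-3)·0.0000 - (-3)·-3.0000) / (13) = -1.4615
  q = (6 - (-2)·-1.4615 - (1)·0.0000 - (-3)·-3.0000) / (9) = -0.6581
  r = (1 - (-2)·-1.4615 - (3)·-0.6581 - (-4)·-3.0000) / (11) = -1.0862
  s = (5 - (-1)·-1.4615 - (3)·-0.6581 - (1)·-1.0862) / (8) = 0.8249
Iteration 2:
  p = (-2 - (4)·-0.6581 - (-3)·-1.0862 - (-3)·0.8249) / (13) = -0.0117
  q = (6 - (-2)·-0.0117 - (1)·-1.0862 - (-3)·0.8249) / (9) = 1.0597
  r = (1 - (-2)·-0.0117 - (3)·1.0597 - (-4)·0.8249) / (11) = 0.0997
  s = (5 - (-1)·-0.0117 - (3)·1.0597 - (1)·0.0997) / (8) = 0.2137
Residual b − A·x = (-5.1465, -3.0193, -2.4444, -0.0001); ∞-norm = 5.1465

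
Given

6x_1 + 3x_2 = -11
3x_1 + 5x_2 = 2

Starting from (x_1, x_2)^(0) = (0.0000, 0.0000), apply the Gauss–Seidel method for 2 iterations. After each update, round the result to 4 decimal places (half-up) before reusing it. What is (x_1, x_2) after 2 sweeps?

(-2.5833, 1.9500)

Iteration 1:
  x_1 = (-11 - (3)·0.0000) / (6) = -1.8333
  x_2 = (2 - (3)·-1.8333) / (5) = 1.5000
Iteration 2:
  x_1 = (-11 - (3)·1.5000) / (6) = -2.5833
  x_2 = (2 - (3)·-2.5833) / (5) = 1.9500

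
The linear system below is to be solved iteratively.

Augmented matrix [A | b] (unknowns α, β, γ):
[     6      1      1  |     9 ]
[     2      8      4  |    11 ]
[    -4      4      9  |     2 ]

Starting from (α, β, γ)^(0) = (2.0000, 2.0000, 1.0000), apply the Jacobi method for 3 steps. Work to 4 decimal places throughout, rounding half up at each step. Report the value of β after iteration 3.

0.7749

Iteration 1:
  α = (9 - (1)·2.0000 - (1)·1.0000) / (6) = 1.0000
  β = (11 - (2)·2.0000 - (4)·1.0000) / (8) = 0.3750
  γ = (2 - (-4)·2.0000 - (4)·2.0000) / (9) = 0.2222
Iteration 2:
  α = (9 - (1)·0.3750 - (1)·0.2222) / (6) = 1.4005
  β = (11 - (2)·1.0000 - (4)·0.2222) / (8) = 1.0139
  γ = (2 - (-4)·1.0000 - (4)·0.3750) / (9) = 0.5000
Iteration 3:
  α = (9 - (1)·1.0139 - (1)·0.5000) / (6) = 1.2477
  β = (11 - (2)·1.4005 - (4)·0.5000) / (8) = 0.7749
  γ = (2 - (-4)·1.4005 - (4)·1.0139) / (9) = 0.3940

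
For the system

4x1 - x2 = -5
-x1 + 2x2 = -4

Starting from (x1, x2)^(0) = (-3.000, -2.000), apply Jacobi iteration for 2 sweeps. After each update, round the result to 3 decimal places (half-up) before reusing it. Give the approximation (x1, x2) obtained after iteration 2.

(-2.125, -2.875)

Iteration 1:
  x1 = (-5 - (-1)·-2.000) / (4) = -1.750
  x2 = (-4 - (-1)·-3.000) / (2) = -3.500
Iteration 2:
  x1 = (-5 - (-1)·-3.500) / (4) = -2.125
  x2 = (-4 - (-1)·-1.750) / (2) = -2.875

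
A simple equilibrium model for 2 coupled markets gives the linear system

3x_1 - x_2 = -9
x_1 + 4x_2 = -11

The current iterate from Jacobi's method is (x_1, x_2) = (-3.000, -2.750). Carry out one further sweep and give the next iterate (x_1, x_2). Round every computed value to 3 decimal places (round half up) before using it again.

One sweep:
  x_1 = (-9 - (-1)·-2.750) / (3) = -3.917
  x_2 = (-11 - (1)·-3.000) / (4) = -2.000

(-3.917, -2.000)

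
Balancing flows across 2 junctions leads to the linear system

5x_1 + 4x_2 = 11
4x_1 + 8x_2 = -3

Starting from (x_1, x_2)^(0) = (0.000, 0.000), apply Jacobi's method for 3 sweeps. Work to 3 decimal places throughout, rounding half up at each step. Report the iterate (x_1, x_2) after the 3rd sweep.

Iteration 1:
  x_1 = (11 - (4)·0.000) / (5) = 2.200
  x_2 = (-3 - (4)·0.000) / (8) = -0.375
Iteration 2:
  x_1 = (11 - (4)·-0.375) / (5) = 2.500
  x_2 = (-3 - (4)·2.200) / (8) = -1.475
Iteration 3:
  x_1 = (11 - (4)·-1.475) / (5) = 3.380
  x_2 = (-3 - (4)·2.500) / (8) = -1.625

(3.380, -1.625)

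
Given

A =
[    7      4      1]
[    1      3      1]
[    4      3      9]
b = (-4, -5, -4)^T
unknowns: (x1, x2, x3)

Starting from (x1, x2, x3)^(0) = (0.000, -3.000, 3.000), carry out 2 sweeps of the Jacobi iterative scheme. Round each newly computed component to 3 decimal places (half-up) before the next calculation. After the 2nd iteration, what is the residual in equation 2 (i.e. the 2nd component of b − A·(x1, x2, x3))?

Iteration 1:
  x1 = (-4 - (4)·-3.000 - (1)·3.000) / (7) = 0.714
  x2 = (-5 - (1)·0.000 - (1)·3.000) / (3) = -2.667
  x3 = (-4 - (4)·0.000 - (3)·-3.000) / (9) = 0.556
Iteration 2:
  x1 = (-4 - (4)·-2.667 - (1)·0.556) / (7) = 0.873
  x2 = (-5 - (1)·0.714 - (1)·0.556) / (3) = -2.090
  x3 = (-4 - (4)·0.714 - (3)·-2.667) / (9) = 0.127
Residual b − A·x = (-1.878, 0.270, -2.365)

0.270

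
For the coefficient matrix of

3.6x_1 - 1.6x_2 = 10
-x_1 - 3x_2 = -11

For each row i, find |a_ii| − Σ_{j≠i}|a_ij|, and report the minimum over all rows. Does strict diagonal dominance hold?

2

row 1: |3.6| − (1.6) = 2
row 2: |-3| − (1) = 2
minimum over rows = 2 → strictly diagonally dominant (convergence guaranteed)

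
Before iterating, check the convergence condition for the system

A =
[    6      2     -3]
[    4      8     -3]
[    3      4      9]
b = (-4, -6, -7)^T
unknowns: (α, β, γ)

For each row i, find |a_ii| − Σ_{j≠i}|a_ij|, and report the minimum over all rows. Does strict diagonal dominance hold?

row 1: |6| − (2+3) = 1
row 2: |8| − (4+3) = 1
row 3: |9| − (3+4) = 2
minimum over rows = 1 → strictly diagonally dominant (convergence guaranteed)

1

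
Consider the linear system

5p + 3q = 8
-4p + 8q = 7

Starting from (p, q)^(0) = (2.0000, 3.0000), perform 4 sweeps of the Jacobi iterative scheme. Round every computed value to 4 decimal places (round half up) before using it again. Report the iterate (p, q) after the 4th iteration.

Iteration 1:
  p = (8 - (3)·3.0000) / (5) = -0.2000
  q = (7 - (-4)·2.0000) / (8) = 1.8750
Iteration 2:
  p = (8 - (3)·1.8750) / (5) = 0.4750
  q = (7 - (-4)·-0.2000) / (8) = 0.7750
Iteration 3:
  p = (8 - (3)·0.7750) / (5) = 1.1350
  q = (7 - (-4)·0.4750) / (8) = 1.1125
Iteration 4:
  p = (8 - (3)·1.1125) / (5) = 0.9325
  q = (7 - (-4)·1.1350) / (8) = 1.4425

(0.9325, 1.4425)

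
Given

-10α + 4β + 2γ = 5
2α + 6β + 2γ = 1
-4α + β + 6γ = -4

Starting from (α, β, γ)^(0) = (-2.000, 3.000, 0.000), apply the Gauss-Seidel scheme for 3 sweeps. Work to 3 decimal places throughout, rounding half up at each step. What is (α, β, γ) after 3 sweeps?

(-0.555, 0.723, -1.157)

Iteration 1:
  α = (5 - (4)·3.000 - (2)·0.000) / (-10) = 0.700
  β = (1 - (2)·0.700 - (2)·0.000) / (6) = -0.067
  γ = (-4 - (-4)·0.700 - (1)·-0.067) / (6) = -0.189
Iteration 2:
  α = (5 - (4)·-0.067 - (2)·-0.189) / (-10) = -0.565
  β = (1 - (2)·-0.565 - (2)·-0.189) / (6) = 0.418
  γ = (-4 - (-4)·-0.565 - (1)·0.418) / (6) = -1.113
Iteration 3:
  α = (5 - (4)·0.418 - (2)·-1.113) / (-10) = -0.555
  β = (1 - (2)·-0.555 - (2)·-1.113) / (6) = 0.723
  γ = (-4 - (-4)·-0.555 - (1)·0.723) / (6) = -1.157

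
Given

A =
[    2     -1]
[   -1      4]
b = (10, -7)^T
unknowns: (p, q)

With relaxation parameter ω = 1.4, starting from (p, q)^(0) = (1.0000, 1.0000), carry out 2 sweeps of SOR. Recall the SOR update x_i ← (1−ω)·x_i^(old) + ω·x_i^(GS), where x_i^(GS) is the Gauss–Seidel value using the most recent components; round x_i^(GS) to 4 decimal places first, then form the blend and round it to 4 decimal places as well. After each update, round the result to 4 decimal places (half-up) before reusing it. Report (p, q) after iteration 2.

(3.8735, -0.9762)

Iteration 1:
  p: GS value = (10 - (-1)·1.0000) / (2) = 5.5000;  p ← (1−ω)·1.0000 + ω·5.5000 = 7.3000
  q: GS value = (-7 - (-1)·7.3000) / (4) = 0.0750;  q ← (1−ω)·1.0000 + ω·0.0750 = -0.2950
Iteration 2:
  p: GS value = (10 - (-1)·-0.2950) / (2) = 4.8525;  p ← (1−ω)·7.3000 + ω·4.8525 = 3.8735
  q: GS value = (-7 - (-1)·3.8735) / (4) = -0.7816;  q ← (1−ω)·-0.2950 + ω·-0.7816 = -0.9762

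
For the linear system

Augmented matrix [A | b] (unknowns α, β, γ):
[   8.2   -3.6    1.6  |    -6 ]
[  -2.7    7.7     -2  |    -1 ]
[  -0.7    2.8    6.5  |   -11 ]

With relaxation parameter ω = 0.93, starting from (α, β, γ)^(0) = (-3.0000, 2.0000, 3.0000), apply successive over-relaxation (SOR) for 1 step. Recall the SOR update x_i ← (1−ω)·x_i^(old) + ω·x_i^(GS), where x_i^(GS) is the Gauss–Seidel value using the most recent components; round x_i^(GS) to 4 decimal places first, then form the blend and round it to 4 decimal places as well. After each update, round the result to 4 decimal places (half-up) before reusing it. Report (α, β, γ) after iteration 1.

(-0.6183, 0.5422, -1.6430)

Iteration 1:
  α: GS value = (-6 - (-3.6)·2.0000 - (1.6)·3.0000) / (8.2) = -0.4390;  α ← (1−ω)·-3.0000 + ω·-0.4390 = -0.6183
  β: GS value = (-1 - (-2.7)·-0.6183 - (-2)·3.0000) / (7.7) = 0.4325;  β ← (1−ω)·2.0000 + ω·0.4325 = 0.5422
  γ: GS value = (-11 - (-0.7)·-0.6183 - (2.8)·0.5422) / (6.5) = -1.9925;  γ ← (1−ω)·3.0000 + ω·-1.9925 = -1.6430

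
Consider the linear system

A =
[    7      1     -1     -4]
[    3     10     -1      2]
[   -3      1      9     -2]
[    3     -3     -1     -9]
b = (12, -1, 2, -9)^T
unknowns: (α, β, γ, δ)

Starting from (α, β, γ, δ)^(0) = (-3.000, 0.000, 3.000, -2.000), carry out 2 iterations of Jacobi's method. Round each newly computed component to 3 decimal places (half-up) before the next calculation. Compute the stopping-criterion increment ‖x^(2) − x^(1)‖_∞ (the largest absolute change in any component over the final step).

Iteration 1:
  α = (12 - (1)·0.000 - (-1)·3.000 - (-4)·-2.000) / (7) = 1.000
  β = (-1 - (3)·-3.000 - (-1)·3.000 - (2)·-2.000) / (10) = 1.500
  γ = (2 - (-3)·-3.000 - (1)·0.000 - (-2)·-2.000) / (9) = -1.222
  δ = (-9 - (3)·-3.000 - (-3)·0.000 - (-1)·3.000) / (-9) = -0.333
Iteration 2:
  α = (12 - (1)·1.500 - (-1)·-1.222 - (-4)·-0.333) / (7) = 1.135
  β = (-1 - (3)·1.000 - (-1)·-1.222 - (2)·-0.333) / (10) = -0.456
  γ = (2 - (-3)·1.000 - (1)·1.500 - (-2)·-0.333) / (9) = 0.315
  δ = (-9 - (3)·1.000 - (-3)·1.500 - (-1)·-1.222) / (-9) = 0.969
Change: (0.135, -1.956, 1.537, 1.302) → max |·| = 1.956

1.956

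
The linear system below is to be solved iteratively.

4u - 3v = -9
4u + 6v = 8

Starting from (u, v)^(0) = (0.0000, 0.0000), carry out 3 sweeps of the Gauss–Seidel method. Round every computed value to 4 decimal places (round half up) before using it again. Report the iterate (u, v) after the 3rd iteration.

(-1.1875, 2.1250)

Iteration 1:
  u = (-9 - (-3)·0.0000) / (4) = -2.2500
  v = (8 - (4)·-2.2500) / (6) = 2.8333
Iteration 2:
  u = (-9 - (-3)·2.8333) / (4) = -0.1250
  v = (8 - (4)·-0.1250) / (6) = 1.4167
Iteration 3:
  u = (-9 - (-3)·1.4167) / (4) = -1.1875
  v = (8 - (4)·-1.1875) / (6) = 2.1250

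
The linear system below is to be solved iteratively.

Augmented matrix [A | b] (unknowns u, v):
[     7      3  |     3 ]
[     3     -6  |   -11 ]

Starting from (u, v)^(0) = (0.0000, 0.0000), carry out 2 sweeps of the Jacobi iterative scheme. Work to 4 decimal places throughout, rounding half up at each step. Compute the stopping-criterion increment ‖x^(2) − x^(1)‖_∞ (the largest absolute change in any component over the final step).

Iteration 1:
  u = (3 - (3)·0.0000) / (7) = 0.4286
  v = (-11 - (3)·0.0000) / (-6) = 1.8333
Iteration 2:
  u = (3 - (3)·1.8333) / (7) = -0.3571
  v = (-11 - (3)·0.4286) / (-6) = 2.0476
Change: (-0.7857, 0.2143) → max |·| = 0.7857

0.7857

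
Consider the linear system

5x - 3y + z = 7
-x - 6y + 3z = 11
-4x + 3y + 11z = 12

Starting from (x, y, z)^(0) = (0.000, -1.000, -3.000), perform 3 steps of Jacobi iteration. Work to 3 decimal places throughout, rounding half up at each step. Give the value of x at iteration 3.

Iteration 1:
  x = (7 - (-3)·-1.000 - (1)·-3.000) / (5) = 1.400
  y = (11 - (-1)·0.000 - (3)·-3.000) / (-6) = -3.333
  z = (12 - (-4)·0.000 - (3)·-1.000) / (11) = 1.364
Iteration 2:
  x = (7 - (-3)·-3.333 - (1)·1.364) / (5) = -0.873
  y = (11 - (-1)·1.400 - (3)·1.364) / (-6) = -1.385
  z = (12 - (-4)·1.400 - (3)·-3.333) / (11) = 2.509
Iteration 3:
  x = (7 - (-3)·-1.385 - (1)·2.509) / (5) = 0.067
  y = (11 - (-1)·-0.873 - (3)·2.509) / (-6) = -0.433
  z = (12 - (-4)·-0.873 - (3)·-1.385) / (11) = 1.151

0.067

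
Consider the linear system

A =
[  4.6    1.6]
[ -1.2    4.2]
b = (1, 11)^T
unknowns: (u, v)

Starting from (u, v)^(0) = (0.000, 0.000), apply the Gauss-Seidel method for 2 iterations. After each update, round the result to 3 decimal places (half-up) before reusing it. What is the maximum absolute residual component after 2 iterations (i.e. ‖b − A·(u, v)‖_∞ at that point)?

Iteration 1:
  u = (1 - (1.6)·0.000) / (4.6) = 0.217
  v = (11 - (-1.2)·0.217) / (4.2) = 2.681
Iteration 2:
  u = (1 - (1.6)·2.681) / (4.6) = -0.715
  v = (11 - (-1.2)·-0.715) / (4.2) = 2.415
Residual b − A·x = (0.425, -0.001); ∞-norm = 0.425

0.425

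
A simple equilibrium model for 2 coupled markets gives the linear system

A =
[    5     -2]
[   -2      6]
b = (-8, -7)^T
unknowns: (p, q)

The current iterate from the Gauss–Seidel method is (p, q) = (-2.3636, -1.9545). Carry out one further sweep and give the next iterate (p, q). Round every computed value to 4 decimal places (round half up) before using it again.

(-2.3818, -1.9606)

One sweep:
  p = (-8 - (-2)·-1.9545) / (5) = -2.3818
  q = (-7 - (-2)·-2.3818) / (6) = -1.9606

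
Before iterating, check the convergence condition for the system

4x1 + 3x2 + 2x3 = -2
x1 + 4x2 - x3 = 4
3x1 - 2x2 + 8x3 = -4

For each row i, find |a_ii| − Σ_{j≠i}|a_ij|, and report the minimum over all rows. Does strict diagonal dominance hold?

-1

row 1: |4| − (3+2) = -1
row 2: |4| − (1+1) = 2
row 3: |8| − (3+2) = 3
minimum over rows = -1 → not strictly diagonally dominant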